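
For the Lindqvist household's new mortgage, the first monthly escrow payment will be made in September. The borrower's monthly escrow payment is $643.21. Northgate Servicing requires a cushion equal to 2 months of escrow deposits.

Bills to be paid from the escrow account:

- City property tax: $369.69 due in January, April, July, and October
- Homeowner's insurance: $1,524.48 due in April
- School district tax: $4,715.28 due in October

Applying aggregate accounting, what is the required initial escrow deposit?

Cushion = 2 × $643.21 = $1,286.42
Trial balance (start $0, +$643.21 each month, − disbursements):
  Sep: +$643.21 → $643.21
  Oct: +$643.21 − $5,084.97 → -$3,798.55
  Nov: +$643.21 → -$3,155.34
  Dec: +$643.21 → -$2,512.13
  Jan: +$643.21 − $369.69 → -$2,238.61
  Feb: +$643.21 → -$1,595.40
  Mar: +$643.21 → -$952.19
  Apr: +$643.21 − $1,894.17 → -$2,203.15
  May: +$643.21 → -$1,559.94
  Jun: +$643.21 → -$916.73
  Jul: +$643.21 − $369.69 → -$643.21
  Aug: +$643.21 → $0.00
Lowest trial balance = -$3,798.55 (Oct)
Initial deposit = cushion − low point = $1,286.42 − (-$3,798.55) = $5,084.97

$5,084.97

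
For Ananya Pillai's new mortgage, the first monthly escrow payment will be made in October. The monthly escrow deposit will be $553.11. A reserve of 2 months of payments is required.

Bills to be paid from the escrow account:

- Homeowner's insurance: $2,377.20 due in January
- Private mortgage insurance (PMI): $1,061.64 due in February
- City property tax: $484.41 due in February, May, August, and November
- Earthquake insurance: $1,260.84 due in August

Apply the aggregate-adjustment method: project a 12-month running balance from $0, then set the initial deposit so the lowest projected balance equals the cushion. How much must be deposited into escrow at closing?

Cushion = 2 × $553.11 = $1,106.22
Trial balance (start $0, +$553.11 each month, − disbursements):
  Oct: +$553.11 → $553.11
  Nov: +$553.11 − $484.41 → $621.81
  Dec: +$553.11 → $1,174.92
  Jan: +$553.11 − $2,377.20 → -$649.17
  Feb: +$553.11 − $1,546.05 → -$1,642.11
  Mar: +$553.11 → -$1,089.00
  Apr: +$553.11 → -$535.89
  May: +$553.11 − $484.41 → -$467.19
  Jun: +$553.11 → $85.92
  Jul: +$553.11 → $639.03
  Aug: +$553.11 − $1,745.25 → -$553.11
  Sep: +$553.11 → $0.00
Lowest trial balance = -$1,642.11 (Feb)
Initial deposit = cushion − low point = $1,106.22 − (-$1,642.11) = $2,748.33

$2,748.33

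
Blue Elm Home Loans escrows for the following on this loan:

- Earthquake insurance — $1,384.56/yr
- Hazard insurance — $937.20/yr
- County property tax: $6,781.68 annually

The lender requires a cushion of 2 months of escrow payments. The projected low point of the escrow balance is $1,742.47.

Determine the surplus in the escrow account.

$225.23

Earthquake insurance — $1,384.56 per year
Hazard insurance — $937.20 per year
County property tax — $6,781.68 per year
Combined annual = $1,384.56 + $937.20 + $6,781.68 = $9,103.44
Monthly escrow = $9,103.44 / 12 = $758.62
Required cushion = 2 × $758.62 = $1,517.24
Excess over cushion: $1,742.47 − $1,517.24 = $225.23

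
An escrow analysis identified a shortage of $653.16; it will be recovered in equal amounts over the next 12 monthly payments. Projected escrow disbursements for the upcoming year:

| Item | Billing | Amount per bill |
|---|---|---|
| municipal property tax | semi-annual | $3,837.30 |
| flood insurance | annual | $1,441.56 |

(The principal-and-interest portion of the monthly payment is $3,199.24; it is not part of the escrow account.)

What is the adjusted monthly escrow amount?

$814.11

Municipal property tax: $3,837.30 × 2 = $7,674.60/yr
Flood insurance: $1,441.56/yr
Yearly total = $7,674.60 + $1,441.56 = $9,116.16
Per month = $9,116.16 / 12 = $759.68
Shortage per month = $653.16 ÷ 12 = $54.43
Adjusted monthly = $759.68 + $54.43 = $814.11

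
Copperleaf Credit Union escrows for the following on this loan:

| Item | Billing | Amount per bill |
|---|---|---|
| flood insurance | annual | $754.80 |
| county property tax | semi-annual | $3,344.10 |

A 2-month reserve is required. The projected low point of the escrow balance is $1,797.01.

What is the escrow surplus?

Flood insurance — $754.80 annually
County property tax — $3,344.10 × 2 = $6,688.20 annually
Yearly total = $7,443.00
Per month = $7,443.00 ÷ 12 = $620.25
Required reserve = 2 × $620.25 = $1,240.50
Surplus = $1,797.01 − $1,240.50 = $556.51

$556.51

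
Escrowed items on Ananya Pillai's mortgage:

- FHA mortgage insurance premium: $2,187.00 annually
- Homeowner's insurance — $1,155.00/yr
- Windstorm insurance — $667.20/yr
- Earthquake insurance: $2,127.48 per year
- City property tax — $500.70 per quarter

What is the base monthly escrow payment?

$678.29

FHA mortgage insurance premium — $2,187.00
Homeowner's insurance — $1,155.00
Windstorm insurance — $667.20
Earthquake insurance — $2,127.48
City property tax — $500.70 × 4 = $2,002.80
Total per year = $8,139.48
Monthly escrow = $8,139.48 ÷ 12 = $678.29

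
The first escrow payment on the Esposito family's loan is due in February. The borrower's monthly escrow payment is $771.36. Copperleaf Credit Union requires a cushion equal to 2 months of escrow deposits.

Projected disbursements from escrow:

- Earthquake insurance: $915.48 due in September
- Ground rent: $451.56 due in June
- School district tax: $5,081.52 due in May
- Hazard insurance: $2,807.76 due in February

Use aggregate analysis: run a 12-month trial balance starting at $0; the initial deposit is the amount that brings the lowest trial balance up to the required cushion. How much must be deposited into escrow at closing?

$6,346.56

Cushion = 2 × $771.36 = $1,542.72
Trial balance (start $0, +$771.36 each month, − disbursements):
  Feb: +$771.36 − $2,807.76 → -$2,036.40
  Mar: +$771.36 → -$1,265.04
  Apr: +$771.36 → -$493.68
  May: +$771.36 − $5,081.52 → -$4,803.84
  Jun: +$771.36 − $451.56 → -$4,484.04
  Jul: +$771.36 → -$3,712.68
  Aug: +$771.36 → -$2,941.32
  Sep: +$771.36 − $915.48 → -$3,085.44
  Oct: +$771.36 → -$2,314.08
  Nov: +$771.36 → -$1,542.72
  Dec: +$771.36 → -$771.36
  Jan: +$771.36 → $0.00
Lowest trial balance = -$4,803.84 (May)
Initial deposit = cushion − low point = $1,542.72 − (-$4,803.84) = $6,346.56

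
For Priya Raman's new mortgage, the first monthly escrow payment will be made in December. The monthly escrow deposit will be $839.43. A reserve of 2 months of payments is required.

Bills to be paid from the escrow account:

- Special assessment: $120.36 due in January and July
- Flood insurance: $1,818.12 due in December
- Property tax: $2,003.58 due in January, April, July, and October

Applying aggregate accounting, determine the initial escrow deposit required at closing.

$3,942.06

Cushion = 2 × $839.43 = $1,678.86
Trial balance (start $0, +$839.43 each month, − disbursements):
  Dec: +$839.43 − $1,818.12 → -$978.69
  Jan: +$839.43 − $2,123.94 → -$2,263.20
  Feb: +$839.43 → -$1,423.77
  Mar: +$839.43 → -$584.34
  Apr: +$839.43 − $2,003.58 → -$1,748.49
  May: +$839.43 → -$909.06
  Jun: +$839.43 → -$69.63
  Jul: +$839.43 − $2,123.94 → -$1,354.14
  Aug: +$839.43 → -$514.71
  Sep: +$839.43 → $324.72
  Oct: +$839.43 − $2,003.58 → -$839.43
  Nov: +$839.43 → $0.00
Lowest trial balance = -$2,263.20 (Jan)
Initial deposit = cushion − low point = $1,678.86 − (-$2,263.20) = $3,942.06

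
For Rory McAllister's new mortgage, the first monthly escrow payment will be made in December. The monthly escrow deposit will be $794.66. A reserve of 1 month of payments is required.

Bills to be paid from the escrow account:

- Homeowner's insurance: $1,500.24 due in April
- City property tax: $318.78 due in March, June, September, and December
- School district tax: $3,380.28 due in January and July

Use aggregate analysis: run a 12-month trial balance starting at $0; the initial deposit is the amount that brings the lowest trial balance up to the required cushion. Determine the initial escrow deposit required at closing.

$3,654.52

Cushion = 1 × $794.66 = $794.66
Trial balance (start $0, +$794.66 each month, − disbursements):
  Dec: +$794.66 − $318.78 → $475.88
  Jan: +$794.66 − $3,380.28 → -$2,109.74
  Feb: +$794.66 → -$1,315.08
  Mar: +$794.66 − $318.78 → -$839.20
  Apr: +$794.66 − $1,500.24 → -$1,544.78
  May: +$794.66 → -$750.12
  Jun: +$794.66 − $318.78 → -$274.24
  Jul: +$794.66 − $3,380.28 → -$2,859.86
  Aug: +$794.66 → -$2,065.20
  Sep: +$794.66 − $318.78 → -$1,589.32
  Oct: +$794.66 → -$794.66
  Nov: +$794.66 → $0.00
Lowest trial balance = -$2,859.86 (Jul)
Initial deposit = cushion − low point = $794.66 − (-$2,859.86) = $3,654.52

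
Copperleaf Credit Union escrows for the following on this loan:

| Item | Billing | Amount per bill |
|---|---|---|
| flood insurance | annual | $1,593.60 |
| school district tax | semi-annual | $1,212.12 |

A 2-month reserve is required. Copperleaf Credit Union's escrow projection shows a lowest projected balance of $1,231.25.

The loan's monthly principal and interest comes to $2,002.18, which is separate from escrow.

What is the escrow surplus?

$561.61

Flood insurance: $1,593.60/yr
School district tax: $1,212.12 × 2 = $2,424.24/yr
Yearly total = $4,017.84
Monthly escrow = $4,017.84 / 12 = $334.82
Required cushion = 2 × $334.82 = $669.64
Excess over cushion: $1,231.25 − $669.64 = $561.61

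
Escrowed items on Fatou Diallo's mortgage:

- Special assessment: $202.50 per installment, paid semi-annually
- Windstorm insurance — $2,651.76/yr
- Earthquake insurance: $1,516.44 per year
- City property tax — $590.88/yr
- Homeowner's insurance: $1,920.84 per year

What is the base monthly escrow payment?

Special assessment: $202.50 × 2 = $405.00 per year
Windstorm insurance: $2,651.76 per year
Earthquake insurance: $1,516.44 per year
City property tax: $590.88 per year
Homeowner's insurance: $1,920.84 per year
Total per year = $7,084.92
Monthly = $7,084.92 / 12 = $590.41

$590.41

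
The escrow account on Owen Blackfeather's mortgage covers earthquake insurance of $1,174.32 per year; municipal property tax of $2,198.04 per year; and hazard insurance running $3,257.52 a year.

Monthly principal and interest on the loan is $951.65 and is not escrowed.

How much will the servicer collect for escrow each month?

Earthquake insurance = $1,174.32/yr
Municipal property tax = $2,198.04/yr
Hazard insurance = $3,257.52/yr
Annual escrow total = $6,629.88
Per month = $6,629.88 / 12 = $552.49

$552.49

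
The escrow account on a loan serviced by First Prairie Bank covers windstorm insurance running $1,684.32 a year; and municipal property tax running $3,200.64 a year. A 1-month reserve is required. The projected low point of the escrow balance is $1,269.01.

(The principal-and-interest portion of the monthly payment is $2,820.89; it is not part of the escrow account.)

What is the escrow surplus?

Windstorm insurance = $1,684.32 annually
Municipal property tax = $3,200.64 annually
Combined annual = $4,884.96
Base monthly escrow = $4,884.96 / 12 = $407.08
Cushion = 1 × $407.08 = $407.08
Surplus = $1,269.01 − $407.08 = $861.93

$861.93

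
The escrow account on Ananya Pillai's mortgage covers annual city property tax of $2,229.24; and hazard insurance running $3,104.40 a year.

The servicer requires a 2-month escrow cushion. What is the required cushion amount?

City property tax = $2,229.24/yr
Hazard insurance = $3,104.40/yr
Annual escrow total = $2,229.24 + $3,104.40 = $5,333.64
Base monthly escrow = $5,333.64 / 12 = $444.47
Required cushion = 2 × $444.47 = $888.94

$888.94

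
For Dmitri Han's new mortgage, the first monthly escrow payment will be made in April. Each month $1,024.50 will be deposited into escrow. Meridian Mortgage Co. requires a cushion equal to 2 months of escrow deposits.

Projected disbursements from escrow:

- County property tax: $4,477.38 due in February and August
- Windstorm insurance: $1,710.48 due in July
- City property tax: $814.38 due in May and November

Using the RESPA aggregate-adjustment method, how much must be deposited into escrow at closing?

$3,928.74

Cushion = 2 × $1,024.50 = $2,049.00
Trial balance (start $0, +$1,024.50 each month, − disbursements):
  Apr: +$1,024.50 → $1,024.50
  May: +$1,024.50 − $814.38 → $1,234.62
  Jun: +$1,024.50 → $2,259.12
  Jul: +$1,024.50 − $1,710.48 → $1,573.14
  Aug: +$1,024.50 − $4,477.38 → -$1,879.74
  Sep: +$1,024.50 → -$855.24
  Oct: +$1,024.50 → $169.26
  Nov: +$1,024.50 − $814.38 → $379.38
  Dec: +$1,024.50 → $1,403.88
  Jan: +$1,024.50 → $2,428.38
  Feb: +$1,024.50 − $4,477.38 → -$1,024.50
  Mar: +$1,024.50 → $0.00
Lowest trial balance = -$1,879.74 (Aug)
Initial deposit = cushion − low point = $2,049.00 − (-$1,879.74) = $3,928.74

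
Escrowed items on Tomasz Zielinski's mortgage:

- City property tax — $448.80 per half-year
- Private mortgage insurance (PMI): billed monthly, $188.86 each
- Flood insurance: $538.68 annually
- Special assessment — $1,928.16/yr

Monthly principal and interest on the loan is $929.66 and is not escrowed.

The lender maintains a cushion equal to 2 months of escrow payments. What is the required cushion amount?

City property tax: $448.80 × 2 = $897.60/yr
Private mortgage insurance (PMI): $188.86 × 12 = $2,266.32/yr
Flood insurance: $538.68/yr
Special assessment: $1,928.16/yr
Combined annual = $5,630.76
Monthly = $5,630.76 ÷ 12 = $469.23
Required cushion = 2 × $469.23 = $938.46

$938.46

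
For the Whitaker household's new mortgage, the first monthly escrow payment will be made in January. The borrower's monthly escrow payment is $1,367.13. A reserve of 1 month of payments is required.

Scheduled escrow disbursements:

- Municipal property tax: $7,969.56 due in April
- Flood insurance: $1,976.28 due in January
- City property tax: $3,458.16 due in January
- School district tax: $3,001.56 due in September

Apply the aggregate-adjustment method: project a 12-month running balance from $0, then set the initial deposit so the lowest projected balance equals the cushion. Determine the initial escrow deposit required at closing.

$9,302.61

Cushion = 1 × $1,367.13 = $1,367.13
Trial balance (start $0, +$1,367.13 each month, − disbursements):
  Jan: +$1,367.13 − $5,434.44 → -$4,067.31
  Feb: +$1,367.13 → -$2,700.18
  Mar: +$1,367.13 → -$1,333.05
  Apr: +$1,367.13 − $7,969.56 → -$7,935.48
  May: +$1,367.13 → -$6,568.35
  Jun: +$1,367.13 → -$5,201.22
  Jul: +$1,367.13 → -$3,834.09
  Aug: +$1,367.13 → -$2,466.96
  Sep: +$1,367.13 − $3,001.56 → -$4,101.39
  Oct: +$1,367.13 → -$2,734.26
  Nov: +$1,367.13 → -$1,367.13
  Dec: +$1,367.13 → $0.00
Lowest trial balance = -$7,935.48 (Apr)
Initial deposit = cushion − low point = $1,367.13 − (-$7,935.48) = $9,302.61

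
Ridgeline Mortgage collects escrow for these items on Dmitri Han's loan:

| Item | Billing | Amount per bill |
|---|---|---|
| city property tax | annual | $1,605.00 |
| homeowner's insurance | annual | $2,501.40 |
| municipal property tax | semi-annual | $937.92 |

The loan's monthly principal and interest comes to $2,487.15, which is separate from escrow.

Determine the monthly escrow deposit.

City property tax = $1,605.00 annually
Homeowner's insurance = $2,501.40 annually
Municipal property tax = $937.92 × 2 = $1,875.84 annually
Total annual escrow = $5,982.24
Monthly escrow = $5,982.24 / 12 = $498.52

$498.52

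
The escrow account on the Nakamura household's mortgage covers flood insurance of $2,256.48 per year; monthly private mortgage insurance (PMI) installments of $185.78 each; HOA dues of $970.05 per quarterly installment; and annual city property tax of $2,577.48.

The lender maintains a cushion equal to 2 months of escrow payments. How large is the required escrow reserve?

Flood insurance: $2,256.48 annually
Private mortgage insurance (PMI): $185.78 × 12 = $2,229.36 annually
HOA dues: $970.05 × 4 = $3,880.20 annually
City property tax: $2,577.48 annually
Total per year = $10,943.52
Monthly = $10,943.52 ÷ 12 = $911.96
Cushion = 2 × $911.96 = $1,823.92

$1,823.92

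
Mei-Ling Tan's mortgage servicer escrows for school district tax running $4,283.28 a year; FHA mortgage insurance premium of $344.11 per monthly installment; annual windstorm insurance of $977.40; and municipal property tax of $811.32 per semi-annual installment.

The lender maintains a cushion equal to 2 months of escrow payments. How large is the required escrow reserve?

School district tax = $4,283.28 per year
FHA mortgage insurance premium = $344.11 × 12 = $4,129.32 per year
Windstorm insurance = $977.40 per year
Municipal property tax = $811.32 × 2 = $1,622.64 per year
Combined annual = $4,283.28 + $4,129.32 + $977.40 + $1,622.64 = $11,012.64
Monthly = $11,012.64 / 12 = $917.72
Reserve = 2 × $917.72 = $1,835.44

$1,835.44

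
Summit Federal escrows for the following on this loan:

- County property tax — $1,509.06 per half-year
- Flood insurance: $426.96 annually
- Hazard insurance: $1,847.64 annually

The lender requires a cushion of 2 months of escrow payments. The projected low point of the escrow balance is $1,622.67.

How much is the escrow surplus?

$740.55

County property tax: $1,509.06 × 2 = $3,018.12
Flood insurance: $426.96
Hazard insurance: $1,847.64
Yearly total = $3,018.12 + $426.96 + $1,847.64 = $5,292.72
Monthly escrow = $5,292.72 ÷ 12 = $441.06
Required reserve = 2 × $441.06 = $882.12
Excess over cushion: $1,622.67 − $882.12 = $740.55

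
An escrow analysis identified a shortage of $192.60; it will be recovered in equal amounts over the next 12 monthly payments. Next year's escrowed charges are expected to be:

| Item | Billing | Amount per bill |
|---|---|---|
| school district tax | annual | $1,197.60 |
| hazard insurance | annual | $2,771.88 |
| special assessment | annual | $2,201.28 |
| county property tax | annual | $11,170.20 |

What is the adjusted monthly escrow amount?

School district tax: $1,197.60/yr
Hazard insurance: $2,771.88/yr
Special assessment: $2,201.28/yr
County property tax: $11,170.20/yr
Annual escrow total = $1,197.60 + $2,771.88 + $2,201.28 + $11,170.20 = $17,340.96
Per month = $17,340.96 / 12 = $1,445.08
Shortage per month = $192.60 / 12 = $16.05
New monthly escrow = $1,445.08 + $16.05 = $1,461.13

$1,461.13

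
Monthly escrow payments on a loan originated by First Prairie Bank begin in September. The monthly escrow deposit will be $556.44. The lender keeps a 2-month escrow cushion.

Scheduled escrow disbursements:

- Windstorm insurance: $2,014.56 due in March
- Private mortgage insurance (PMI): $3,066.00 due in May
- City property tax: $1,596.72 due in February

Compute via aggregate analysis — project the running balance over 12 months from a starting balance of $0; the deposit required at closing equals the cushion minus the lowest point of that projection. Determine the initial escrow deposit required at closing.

$2,782.20

Cushion = 2 × $556.44 = $1,112.88
Trial balance (start $0, +$556.44 each month, − disbursements):
  Sep: +$556.44 → $556.44
  Oct: +$556.44 → $1,112.88
  Nov: +$556.44 → $1,669.32
  Dec: +$556.44 → $2,225.76
  Jan: +$556.44 → $2,782.20
  Feb: +$556.44 − $1,596.72 → $1,741.92
  Mar: +$556.44 − $2,014.56 → $283.80
  Apr: +$556.44 → $840.24
  May: +$556.44 − $3,066.00 → -$1,669.32
  Jun: +$556.44 → -$1,112.88
  Jul: +$556.44 → -$556.44
  Aug: +$556.44 → $0.00
Lowest trial balance = -$1,669.32 (May)
Initial deposit = cushion − low point = $1,112.88 − (-$1,669.32) = $2,782.20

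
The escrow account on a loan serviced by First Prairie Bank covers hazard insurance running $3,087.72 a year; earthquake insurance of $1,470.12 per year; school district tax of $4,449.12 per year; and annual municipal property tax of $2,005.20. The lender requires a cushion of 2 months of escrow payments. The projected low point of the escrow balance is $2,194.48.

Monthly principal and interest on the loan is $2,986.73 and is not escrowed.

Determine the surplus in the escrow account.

$359.12

Hazard insurance — $3,087.72 per year
Earthquake insurance — $1,470.12 per year
School district tax — $4,449.12 per year
Municipal property tax — $2,005.20 per year
Combined annual = $3,087.72 + $1,470.12 + $4,449.12 + $2,005.20 = $11,012.16
Monthly escrow = $11,012.16 / 12 = $917.68
Required reserve = 2 × $917.68 = $1,835.36
Excess over cushion: $2,194.48 − $1,835.36 = $359.12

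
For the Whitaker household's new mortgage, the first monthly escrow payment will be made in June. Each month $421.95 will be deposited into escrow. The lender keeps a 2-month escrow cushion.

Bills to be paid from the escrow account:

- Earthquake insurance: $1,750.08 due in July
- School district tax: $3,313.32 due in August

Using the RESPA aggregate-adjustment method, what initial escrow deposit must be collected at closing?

$4,641.45

Cushion = 2 × $421.95 = $843.90
Trial balance (start $0, +$421.95 each month, − disbursements):
  Jun: +$421.95 → $421.95
  Jul: +$421.95 − $1,750.08 → -$906.18
  Aug: +$421.95 − $3,313.32 → -$3,797.55
  Sep: +$421.95 → -$3,375.60
  Oct: +$421.95 → -$2,953.65
  Nov: +$421.95 → -$2,531.70
  Dec: +$421.95 → -$2,109.75
  Jan: +$421.95 → -$1,687.80
  Feb: +$421.95 → -$1,265.85
  Mar: +$421.95 → -$843.90
  Apr: +$421.95 → -$421.95
  May: +$421.95 → $0.00
Lowest trial balance = -$3,797.55 (Aug)
Initial deposit = cushion − low point = $843.90 − (-$3,797.55) = $4,641.45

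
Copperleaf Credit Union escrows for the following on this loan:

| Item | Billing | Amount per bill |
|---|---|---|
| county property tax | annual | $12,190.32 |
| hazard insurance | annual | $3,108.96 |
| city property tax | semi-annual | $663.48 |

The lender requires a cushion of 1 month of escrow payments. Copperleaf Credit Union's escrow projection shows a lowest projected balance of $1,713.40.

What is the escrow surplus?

$327.88

County property tax — $12,190.32 annually
Hazard insurance — $3,108.96 annually
City property tax — $663.48 × 2 = $1,326.96 annually
Annual escrow total = $16,626.24
Per month = $16,626.24 / 12 = $1,385.52
Required reserve = 1 × $1,385.52 = $1,385.52
Excess over cushion: $1,713.40 − $1,385.52 = $327.88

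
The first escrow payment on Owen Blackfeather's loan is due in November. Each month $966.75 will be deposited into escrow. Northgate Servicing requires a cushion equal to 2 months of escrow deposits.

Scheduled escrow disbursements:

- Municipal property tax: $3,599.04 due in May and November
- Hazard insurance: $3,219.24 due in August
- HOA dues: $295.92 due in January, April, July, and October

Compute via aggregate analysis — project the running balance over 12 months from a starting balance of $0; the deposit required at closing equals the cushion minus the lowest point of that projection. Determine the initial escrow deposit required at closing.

$4,565.79

Cushion = 2 × $966.75 = $1,933.50
Trial balance (start $0, +$966.75 each month, − disbursements):
  Nov: +$966.75 − $3,599.04 → -$2,632.29
  Dec: +$966.75 → -$1,665.54
  Jan: +$966.75 − $295.92 → -$994.71
  Feb: +$966.75 → -$27.96
  Mar: +$966.75 → $938.79
  Apr: +$966.75 − $295.92 → $1,609.62
  May: +$966.75 − $3,599.04 → -$1,022.67
  Jun: +$966.75 → -$55.92
  Jul: +$966.75 − $295.92 → $614.91
  Aug: +$966.75 − $3,219.24 → -$1,637.58
  Sep: +$966.75 → -$670.83
  Oct: +$966.75 − $295.92 → $0.00
Lowest trial balance = -$2,632.29 (Nov)
Initial deposit = cushion − low point = $1,933.50 − (-$2,632.29) = $4,565.79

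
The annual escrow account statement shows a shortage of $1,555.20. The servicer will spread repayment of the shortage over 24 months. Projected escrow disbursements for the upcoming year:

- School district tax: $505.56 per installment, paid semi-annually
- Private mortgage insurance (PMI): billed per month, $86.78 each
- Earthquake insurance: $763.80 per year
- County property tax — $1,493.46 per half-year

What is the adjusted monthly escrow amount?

School district tax: $505.56 × 2 = $1,011.12 per year
Private mortgage insurance (PMI): $86.78 × 12 = $1,041.36 per year
Earthquake insurance: $763.80 per year
County property tax: $1,493.46 × 2 = $2,986.92 per year
Total per year = $1,011.12 + $1,041.36 + $763.80 + $2,986.92 = $5,803.20
Monthly = $5,803.20 / 12 = $483.60
Shortage spread = $1,555.20 / 24 = $64.80/mo
Adjusted monthly = $483.60 + $64.80 = $548.40

$548.40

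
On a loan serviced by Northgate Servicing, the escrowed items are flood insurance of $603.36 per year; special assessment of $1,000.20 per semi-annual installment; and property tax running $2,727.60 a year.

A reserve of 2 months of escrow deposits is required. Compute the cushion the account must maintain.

Flood insurance = $603.36
Special assessment = $1,000.20 × 2 = $2,000.40
Property tax = $2,727.60
Total annual escrow = $5,331.36
Monthly escrow = $5,331.36 ÷ 12 = $444.28
Required cushion = 2 × $444.28 = $888.56

$888.56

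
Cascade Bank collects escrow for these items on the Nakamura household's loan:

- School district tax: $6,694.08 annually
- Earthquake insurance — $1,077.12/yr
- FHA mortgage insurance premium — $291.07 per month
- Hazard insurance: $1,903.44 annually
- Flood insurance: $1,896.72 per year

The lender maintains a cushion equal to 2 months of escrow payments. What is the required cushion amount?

$2,510.70

School district tax = $6,694.08 annually
Earthquake insurance = $1,077.12 annually
FHA mortgage insurance premium = $291.07 × 12 = $3,492.84 annually
Hazard insurance = $1,903.44 annually
Flood insurance = $1,896.72 annually
Annual escrow total = $6,694.08 + $1,077.12 + $3,492.84 + $1,903.44 + $1,896.72 = $15,064.20
Base monthly escrow = $15,064.20 / 12 = $1,255.35
Reserve = 2 × $1,255.35 = $2,510.70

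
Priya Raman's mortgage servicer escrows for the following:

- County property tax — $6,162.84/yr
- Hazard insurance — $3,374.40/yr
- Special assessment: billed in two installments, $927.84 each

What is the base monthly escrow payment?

County property tax = $6,162.84/yr
Hazard insurance = $3,374.40/yr
Special assessment = $927.84 × 2 = $1,855.68/yr
Combined annual = $11,392.92
Monthly escrow = $11,392.92 ÷ 12 = $949.41

$949.41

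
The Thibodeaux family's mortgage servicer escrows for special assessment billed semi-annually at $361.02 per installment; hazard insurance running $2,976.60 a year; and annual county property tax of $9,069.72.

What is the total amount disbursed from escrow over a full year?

$12,768.36

Special assessment: $361.02 × 2 = $722.04
Hazard insurance: $2,976.60
County property tax: $9,069.72
Yearly total = $722.04 + $2,976.60 + $9,069.72 = $12,768.36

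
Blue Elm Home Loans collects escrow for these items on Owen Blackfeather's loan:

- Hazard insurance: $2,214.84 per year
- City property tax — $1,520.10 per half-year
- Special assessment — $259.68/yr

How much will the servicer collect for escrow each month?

Hazard insurance: $2,214.84
City property tax: $1,520.10 × 2 = $3,040.20
Special assessment: $259.68
Combined annual = $2,214.84 + $3,040.20 + $259.68 = $5,514.72
Monthly = $5,514.72 / 12 = $459.56

$459.56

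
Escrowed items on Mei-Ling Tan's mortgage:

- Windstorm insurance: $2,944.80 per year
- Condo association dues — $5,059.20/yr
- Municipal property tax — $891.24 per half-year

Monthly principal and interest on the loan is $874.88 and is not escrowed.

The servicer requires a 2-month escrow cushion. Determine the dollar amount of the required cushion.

$1,631.08

Windstorm insurance = $2,944.80/yr
Condo association dues = $5,059.20/yr
Municipal property tax = $891.24 × 2 = $1,782.48/yr
Yearly total = $9,786.48
Per month = $9,786.48 / 12 = $815.54
Reserve = 2 × $815.54 = $1,631.08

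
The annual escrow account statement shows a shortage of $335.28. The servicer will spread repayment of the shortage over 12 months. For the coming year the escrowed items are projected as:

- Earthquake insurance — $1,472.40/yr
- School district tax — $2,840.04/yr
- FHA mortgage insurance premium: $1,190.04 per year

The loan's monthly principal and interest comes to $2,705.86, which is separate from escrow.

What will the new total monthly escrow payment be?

$486.48

Earthquake insurance = $1,472.40 per year
School district tax = $2,840.04 per year
FHA mortgage insurance premium = $1,190.04 per year
Combined annual = $1,472.40 + $2,840.04 + $1,190.04 = $5,502.48
Per month = $5,502.48 ÷ 12 = $458.54
Shortage spread = $335.28 / 12 = $27.94/mo
Adjusted monthly = $458.54 + $27.94 = $486.48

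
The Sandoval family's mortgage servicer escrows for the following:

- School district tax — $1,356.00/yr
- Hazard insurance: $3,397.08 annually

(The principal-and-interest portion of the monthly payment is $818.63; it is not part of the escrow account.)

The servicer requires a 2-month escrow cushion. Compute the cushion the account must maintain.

School district tax = $1,356.00
Hazard insurance = $3,397.08
Combined annual = $1,356.00 + $3,397.08 = $4,753.08
Base monthly escrow = $4,753.08 / 12 = $396.09
Required cushion = 2 × $396.09 = $792.18

$792.18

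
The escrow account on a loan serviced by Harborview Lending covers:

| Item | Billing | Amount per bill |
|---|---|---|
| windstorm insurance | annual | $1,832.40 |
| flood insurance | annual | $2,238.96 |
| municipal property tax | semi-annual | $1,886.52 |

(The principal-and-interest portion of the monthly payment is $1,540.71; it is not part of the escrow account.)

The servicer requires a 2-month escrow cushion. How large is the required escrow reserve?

$1,307.40

Windstorm insurance = $1,832.40
Flood insurance = $2,238.96
Municipal property tax = $1,886.52 × 2 = $3,773.04
Total annual escrow = $1,832.40 + $2,238.96 + $3,773.04 = $7,844.40
Per month = $7,844.40 ÷ 12 = $653.70
Required cushion = 2 × $653.70 = $1,307.40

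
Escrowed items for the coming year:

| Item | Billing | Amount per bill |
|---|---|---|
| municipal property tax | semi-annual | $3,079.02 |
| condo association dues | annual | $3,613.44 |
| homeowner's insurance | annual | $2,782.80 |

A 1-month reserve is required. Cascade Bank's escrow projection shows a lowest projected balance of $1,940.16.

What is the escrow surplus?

Municipal property tax: $3,079.02 × 2 = $6,158.04 per year
Condo association dues: $3,613.44 per year
Homeowner's insurance: $2,782.80 per year
Total annual escrow = $12,554.28
Monthly escrow = $12,554.28 ÷ 12 = $1,046.19
Cushion = 1 × $1,046.19 = $1,046.19
Excess over cushion: $1,940.16 − $1,046.19 = $893.97

$893.97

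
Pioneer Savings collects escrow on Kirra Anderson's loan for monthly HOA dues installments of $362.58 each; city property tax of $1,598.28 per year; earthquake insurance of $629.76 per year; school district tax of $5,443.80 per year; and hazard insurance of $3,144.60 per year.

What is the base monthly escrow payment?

$1,263.95

HOA dues — $362.58 × 12 = $4,350.96 per year
City property tax — $1,598.28 per year
Earthquake insurance — $629.76 per year
School district tax — $5,443.80 per year
Hazard insurance — $3,144.60 per year
Combined annual = $4,350.96 + $1,598.28 + $629.76 + $5,443.80 + $3,144.60 = $15,167.40
Base monthly escrow = $15,167.40 / 12 = $1,263.95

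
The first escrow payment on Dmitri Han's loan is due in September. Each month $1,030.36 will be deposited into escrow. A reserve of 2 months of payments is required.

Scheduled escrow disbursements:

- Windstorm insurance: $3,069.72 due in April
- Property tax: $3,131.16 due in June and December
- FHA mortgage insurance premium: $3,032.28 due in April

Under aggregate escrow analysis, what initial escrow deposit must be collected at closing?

$4,121.44

Cushion = 2 × $1,030.36 = $2,060.72
Trial balance (start $0, +$1,030.36 each month, − disbursements):
  Sep: +$1,030.36 → $1,030.36
  Oct: +$1,030.36 → $2,060.72
  Nov: +$1,030.36 → $3,091.08
  Dec: +$1,030.36 − $3,131.16 → $990.28
  Jan: +$1,030.36 → $2,020.64
  Feb: +$1,030.36 → $3,051.00
  Mar: +$1,030.36 → $4,081.36
  Apr: +$1,030.36 − $6,102.00 → -$990.28
  May: +$1,030.36 → $40.08
  Jun: +$1,030.36 − $3,131.16 → -$2,060.72
  Jul: +$1,030.36 → -$1,030.36
  Aug: +$1,030.36 → $0.00
Lowest trial balance = -$2,060.72 (Jun)
Initial deposit = cushion − low point = $2,060.72 − (-$2,060.72) = $4,121.44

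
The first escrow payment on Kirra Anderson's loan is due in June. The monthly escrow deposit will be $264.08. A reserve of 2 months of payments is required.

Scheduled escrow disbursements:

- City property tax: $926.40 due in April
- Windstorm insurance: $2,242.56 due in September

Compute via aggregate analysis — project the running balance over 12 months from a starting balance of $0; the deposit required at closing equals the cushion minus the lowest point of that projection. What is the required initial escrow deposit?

Cushion = 2 × $264.08 = $528.16
Trial balance (start $0, +$264.08 each month, − disbursements):
  Jun: +$264.08 → $264.08
  Jul: +$264.08 → $528.16
  Aug: +$264.08 → $792.24
  Sep: +$264.08 − $2,242.56 → -$1,186.24
  Oct: +$264.08 → -$922.16
  Nov: +$264.08 → -$658.08
  Dec: +$264.08 → -$394.00
  Jan: +$264.08 → -$129.92
  Feb: +$264.08 → $134.16
  Mar: +$264.08 → $398.24
  Apr: +$264.08 − $926.40 → -$264.08
  May: +$264.08 → $0.00
Lowest trial balance = -$1,186.24 (Sep)
Initial deposit = cushion − low point = $528.16 − (-$1,186.24) = $1,714.40

$1,714.40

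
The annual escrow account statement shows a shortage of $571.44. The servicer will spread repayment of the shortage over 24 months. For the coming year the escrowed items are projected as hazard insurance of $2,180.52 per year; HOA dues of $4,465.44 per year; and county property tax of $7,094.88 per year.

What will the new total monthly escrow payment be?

Hazard insurance = $2,180.52 per year
HOA dues = $4,465.44 per year
County property tax = $7,094.88 per year
Total per year = $2,180.52 + $4,465.44 + $7,094.88 = $13,740.84
Monthly escrow = $13,740.84 ÷ 12 = $1,145.07
Shortage spread = $571.44 ÷ 24 = $23.81/mo
New monthly escrow = $1,145.07 + $23.81 = $1,168.88

$1,168.88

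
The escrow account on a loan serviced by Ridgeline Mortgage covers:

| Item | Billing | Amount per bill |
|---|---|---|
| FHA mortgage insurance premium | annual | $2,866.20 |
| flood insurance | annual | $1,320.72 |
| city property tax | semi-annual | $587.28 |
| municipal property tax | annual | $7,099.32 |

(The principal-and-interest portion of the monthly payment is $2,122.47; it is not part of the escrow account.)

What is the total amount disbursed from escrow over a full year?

$12,460.80

FHA mortgage insurance premium: $2,866.20 annually
Flood insurance: $1,320.72 annually
City property tax: $587.28 × 2 = $1,174.56 annually
Municipal property tax: $7,099.32 annually
Total per year = $2,866.20 + $1,320.72 + $1,174.56 + $7,099.32 = $12,460.80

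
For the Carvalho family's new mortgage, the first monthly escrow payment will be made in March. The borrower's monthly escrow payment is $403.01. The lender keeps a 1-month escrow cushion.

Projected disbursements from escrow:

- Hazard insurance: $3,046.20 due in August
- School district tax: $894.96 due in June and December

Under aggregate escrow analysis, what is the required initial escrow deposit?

$1,926.11

Cushion = 1 × $403.01 = $403.01
Trial balance (start $0, +$403.01 each month, − disbursements):
  Mar: +$403.01 → $403.01
  Apr: +$403.01 → $806.02
  May: +$403.01 → $1,209.03
  Jun: +$403.01 − $894.96 → $717.08
  Jul: +$403.01 → $1,120.09
  Aug: +$403.01 − $3,046.20 → -$1,523.10
  Sep: +$403.01 → -$1,120.09
  Oct: +$403.01 → -$717.08
  Nov: +$403.01 → -$314.07
  Dec: +$403.01 − $894.96 → -$806.02
  Jan: +$403.01 → -$403.01
  Feb: +$403.01 → $0.00
Lowest trial balance = -$1,523.10 (Aug)
Initial deposit = cushion − low point = $403.01 − (-$1,523.10) = $1,926.11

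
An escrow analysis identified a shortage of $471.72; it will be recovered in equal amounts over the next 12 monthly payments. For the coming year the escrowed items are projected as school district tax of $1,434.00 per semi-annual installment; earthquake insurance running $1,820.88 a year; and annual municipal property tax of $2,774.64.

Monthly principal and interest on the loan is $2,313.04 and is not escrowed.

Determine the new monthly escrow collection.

$661.27

School district tax = $1,434.00 × 2 = $2,868.00 annually
Earthquake insurance = $1,820.88 annually
Municipal property tax = $2,774.64 annually
Annual escrow total = $7,463.52
Base monthly escrow = $7,463.52 ÷ 12 = $621.96
Shortage per month = $471.72 ÷ 12 = $39.31
New monthly escrow = $621.96 + $39.31 = $661.27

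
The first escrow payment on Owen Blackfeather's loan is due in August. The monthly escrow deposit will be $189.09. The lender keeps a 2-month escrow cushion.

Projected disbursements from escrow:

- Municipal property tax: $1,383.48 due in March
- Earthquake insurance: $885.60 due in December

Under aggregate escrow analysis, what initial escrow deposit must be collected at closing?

$1,134.54

Cushion = 2 × $189.09 = $378.18
Trial balance (start $0, +$189.09 each month, − disbursements):
  Aug: +$189.09 → $189.09
  Sep: +$189.09 → $378.18
  Oct: +$189.09 → $567.27
  Nov: +$189.09 → $756.36
  Dec: +$189.09 − $885.60 → $59.85
  Jan: +$189.09 → $248.94
  Feb: +$189.09 → $438.03
  Mar: +$189.09 − $1,383.48 → -$756.36
  Apr: +$189.09 → -$567.27
  May: +$189.09 → -$378.18
  Jun: +$189.09 → -$189.09
  Jul: +$189.09 → $0.00
Lowest trial balance = -$756.36 (Mar)
Initial deposit = cushion − low point = $378.18 − (-$756.36) = $1,134.54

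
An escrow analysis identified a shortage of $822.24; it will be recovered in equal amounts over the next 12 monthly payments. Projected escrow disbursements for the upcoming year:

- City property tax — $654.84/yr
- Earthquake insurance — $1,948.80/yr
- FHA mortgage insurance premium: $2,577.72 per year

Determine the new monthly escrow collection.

City property tax = $654.84 per year
Earthquake insurance = $1,948.80 per year
FHA mortgage insurance premium = $2,577.72 per year
Annual escrow total = $5,181.36
Per month = $5,181.36 / 12 = $431.78
Shortage spread = $822.24 / 12 = $68.52/mo
New monthly escrow = $431.78 + $68.52 = $500.30

$500.30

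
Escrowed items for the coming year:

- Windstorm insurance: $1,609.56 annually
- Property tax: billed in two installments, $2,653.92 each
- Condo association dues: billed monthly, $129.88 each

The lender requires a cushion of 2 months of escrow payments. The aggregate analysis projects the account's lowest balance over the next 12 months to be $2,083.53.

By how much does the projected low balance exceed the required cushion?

$670.87

Windstorm insurance — $1,609.56 annually
Property tax — $2,653.92 × 2 = $5,307.84 annually
Condo association dues — $129.88 × 12 = $1,558.56 annually
Annual escrow total = $1,609.56 + $5,307.84 + $1,558.56 = $8,475.96
Monthly = $8,475.96 ÷ 12 = $706.33
Required reserve = 2 × $706.33 = $1,412.66
Surplus = $2,083.53 − $1,412.66 = $670.87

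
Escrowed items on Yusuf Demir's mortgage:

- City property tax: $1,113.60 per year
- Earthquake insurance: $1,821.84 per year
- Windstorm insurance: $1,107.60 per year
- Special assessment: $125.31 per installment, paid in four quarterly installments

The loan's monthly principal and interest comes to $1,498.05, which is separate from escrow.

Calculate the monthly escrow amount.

$378.69

City property tax — $1,113.60 annually
Earthquake insurance — $1,821.84 annually
Windstorm insurance — $1,107.60 annually
Special assessment — $125.31 × 4 = $501.24 annually
Total annual escrow = $1,113.60 + $1,821.84 + $1,107.60 + $501.24 = $4,544.28
Base monthly escrow = $4,544.28 ÷ 12 = $378.69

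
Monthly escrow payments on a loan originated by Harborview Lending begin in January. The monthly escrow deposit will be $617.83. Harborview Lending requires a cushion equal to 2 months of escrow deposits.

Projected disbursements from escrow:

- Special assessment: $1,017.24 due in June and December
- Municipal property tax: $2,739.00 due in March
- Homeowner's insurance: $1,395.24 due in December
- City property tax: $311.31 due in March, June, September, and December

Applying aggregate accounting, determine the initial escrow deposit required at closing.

$2,432.48

Cushion = 2 × $617.83 = $1,235.66
Trial balance (start $0, +$617.83 each month, − disbursements):
  Jan: +$617.83 → $617.83
  Feb: +$617.83 → $1,235.66
  Mar: +$617.83 − $3,050.31 → -$1,196.82
  Apr: +$617.83 → -$578.99
  May: +$617.83 → $38.84
  Jun: +$617.83 − $1,328.55 → -$671.88
  Jul: +$617.83 → -$54.05
  Aug: +$617.83 → $563.78
  Sep: +$617.83 − $311.31 → $870.30
  Oct: +$617.83 → $1,488.13
  Nov: +$617.83 → $2,105.96
  Dec: +$617.83 − $2,723.79 → $0.00
Lowest trial balance = -$1,196.82 (Mar)
Initial deposit = cushion − low point = $1,235.66 − (-$1,196.82) = $2,432.48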